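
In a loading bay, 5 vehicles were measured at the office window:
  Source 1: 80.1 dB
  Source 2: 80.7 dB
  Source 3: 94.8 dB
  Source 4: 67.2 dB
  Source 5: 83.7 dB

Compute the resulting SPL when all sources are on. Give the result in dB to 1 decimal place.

95.4 dB

Converting to relative power and adding: 10^(80.1/10) + 10^(80.7/10) + 10^(94.8/10) + 10^(67.2/10) + 10^(83.7/10) = 3.479e+09.
Back to dB: 10·log₁₀ Σ = 95.4 dB.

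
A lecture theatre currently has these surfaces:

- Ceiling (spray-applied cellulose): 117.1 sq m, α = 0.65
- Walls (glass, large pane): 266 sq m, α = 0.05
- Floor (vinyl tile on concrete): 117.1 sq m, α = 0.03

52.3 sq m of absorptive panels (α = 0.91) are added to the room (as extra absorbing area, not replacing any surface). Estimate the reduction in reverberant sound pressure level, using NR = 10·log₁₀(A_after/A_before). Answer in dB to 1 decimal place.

Equivalent absorption area: A_before = 117.1·0.65 + 266·0.05 + 117.1·0.03 = 92.928 sq m.
Treatment contributes 52.3·0.91 = 47.593 sabins.
New total A_after = 140.521 sabins.
NR = 10·log₁₀(140.521/92.928) = 1.8 dB.

1.8 dB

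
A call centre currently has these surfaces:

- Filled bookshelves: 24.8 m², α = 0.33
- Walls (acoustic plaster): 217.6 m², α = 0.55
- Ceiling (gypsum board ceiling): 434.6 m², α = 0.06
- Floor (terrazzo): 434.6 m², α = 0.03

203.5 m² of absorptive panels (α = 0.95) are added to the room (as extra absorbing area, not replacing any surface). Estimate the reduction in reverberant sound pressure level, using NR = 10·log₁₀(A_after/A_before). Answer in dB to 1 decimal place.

Summing Sᵢαᵢ: 8.184 + 119.680 + 26.076 + 13.038 → A_before = 166.978 sabins.
Added absorption = 203.5 × 0.95 = 193.325 sabins.
New total A_after = 360.303 sabins.
NR = 10·log₁₀(360.303/166.978) = 3.3 dB.

3.3 dB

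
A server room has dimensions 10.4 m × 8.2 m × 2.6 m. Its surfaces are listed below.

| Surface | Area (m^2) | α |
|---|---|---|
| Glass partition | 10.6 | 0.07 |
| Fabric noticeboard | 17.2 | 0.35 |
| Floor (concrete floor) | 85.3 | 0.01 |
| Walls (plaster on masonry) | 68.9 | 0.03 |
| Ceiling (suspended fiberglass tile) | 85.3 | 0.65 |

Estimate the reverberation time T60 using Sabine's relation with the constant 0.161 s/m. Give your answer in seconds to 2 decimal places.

Equivalent absorption area: A = 10.6·0.07 + 17.2·0.35 + 85.3·0.01 + 68.9·0.03 + 85.3·0.65 = 65.127 m^2.
Volume V = 10.4 × 8.2 × 2.6 = 221.728 m³.
RT60 = 0.161 · V / A = 0.161 × 221.728 / 65.127 = 0.55 s.

0.55 seconds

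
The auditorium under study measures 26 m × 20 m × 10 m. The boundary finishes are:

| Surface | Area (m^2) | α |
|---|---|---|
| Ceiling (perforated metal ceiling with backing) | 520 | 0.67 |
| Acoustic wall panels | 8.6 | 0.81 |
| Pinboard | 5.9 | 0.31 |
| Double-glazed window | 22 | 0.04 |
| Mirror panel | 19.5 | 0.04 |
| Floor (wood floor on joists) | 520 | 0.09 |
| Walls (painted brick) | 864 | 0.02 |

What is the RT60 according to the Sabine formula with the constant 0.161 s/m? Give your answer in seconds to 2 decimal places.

Summing Sᵢαᵢ: 348.400 + 6.966 + 1.829 + 0.880 + 0.780 + 46.800 + 17.280 → A = 422.935 sabins.
V = 26·20·10 = 5200 m³.
RT60 = 0.161 · V / A = 0.161 × 5200 / 422.935 = 1.98 s.

1.98 sec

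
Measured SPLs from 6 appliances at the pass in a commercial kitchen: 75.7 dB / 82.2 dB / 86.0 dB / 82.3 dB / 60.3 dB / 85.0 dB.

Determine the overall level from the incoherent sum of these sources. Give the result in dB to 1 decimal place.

Converting to relative power and adding: 10^(75.7/10) + 10^(82.2/10) + 10^(86.0/10) + 10^(82.3/10) + 10^(60.3/10) + 10^(85.0/10) = 1.088e+09.
Back to dB: 10·log₁₀ Σ = 90.4 dB.

90.4 dB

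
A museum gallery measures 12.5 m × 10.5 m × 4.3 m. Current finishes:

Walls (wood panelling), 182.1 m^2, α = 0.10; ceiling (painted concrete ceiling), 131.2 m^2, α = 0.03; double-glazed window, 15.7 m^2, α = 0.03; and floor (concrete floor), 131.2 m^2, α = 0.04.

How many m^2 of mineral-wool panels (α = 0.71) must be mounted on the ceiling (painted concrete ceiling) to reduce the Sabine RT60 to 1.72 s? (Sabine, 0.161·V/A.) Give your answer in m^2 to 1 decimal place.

A₁ = Σ Sᵢαᵢ = 182.1·0.10 + 131.2·0.03 + 15.7·0.03 + 131.2·0.04 = 27.865 sabins.
V = 564.375 m³. Target absorption A₂ = 0.161 × 564.375 / 1.72 = 52.828 sabins.
ΔA needed = 52.828 − 27.865 = 24.963 sabins.
Net gain per m^2: Δα = 0.71 − 0.03 = 0.68.
Panel area = 24.963 / 0.68 = 36.7 m^2.

36.7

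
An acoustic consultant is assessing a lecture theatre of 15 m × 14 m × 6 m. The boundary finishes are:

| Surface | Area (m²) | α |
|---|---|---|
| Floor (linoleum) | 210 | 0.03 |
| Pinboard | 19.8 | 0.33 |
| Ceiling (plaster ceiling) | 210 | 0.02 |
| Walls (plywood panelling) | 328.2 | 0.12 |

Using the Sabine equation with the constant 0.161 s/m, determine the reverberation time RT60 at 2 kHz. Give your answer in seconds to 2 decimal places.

A = Σ Sᵢαᵢ = 210·0.03 + 19.8·0.33 + 210·0.02 + 328.2·0.12 = 56.418 sabins.
V = 15·14·6 = 1260 m³.
T = 0.161 V/A = 0.161·1260/56.418 = 3.60 s.

3.60 s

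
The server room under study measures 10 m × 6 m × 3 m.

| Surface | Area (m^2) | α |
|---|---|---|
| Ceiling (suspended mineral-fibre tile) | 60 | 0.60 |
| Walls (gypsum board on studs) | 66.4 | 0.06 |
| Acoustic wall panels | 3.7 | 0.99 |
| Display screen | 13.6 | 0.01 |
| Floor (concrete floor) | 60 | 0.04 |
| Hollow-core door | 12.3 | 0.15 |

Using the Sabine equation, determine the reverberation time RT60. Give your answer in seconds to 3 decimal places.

Summing Sᵢαᵢ: 36.000 + 3.984 + 3.663 + 0.136 + 2.400 + 1.845 → A = 48.028 sabins.
V = 10·6·3 = 180 m³.
RT60 = 0.161 · V / A = 0.161 × 180 / 48.028 = 0.603 s.

0.603 s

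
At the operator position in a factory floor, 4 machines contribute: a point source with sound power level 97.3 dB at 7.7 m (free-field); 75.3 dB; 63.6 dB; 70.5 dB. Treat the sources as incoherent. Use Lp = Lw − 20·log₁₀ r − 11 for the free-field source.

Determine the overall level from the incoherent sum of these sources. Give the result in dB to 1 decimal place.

Source at 7.7 m: Lp = 97.3 − 20·log₁₀(7.7) − 11 = 68.6 dB.
Sum in the linear (power) domain: Σ 10^(Lᵢ/10) = 10^(68.6/10) + 10^(75.3/10) + 10^(63.6/10) + 10^(70.5/10) = 5.464e+07.
Back to dB: 10·log₁₀ Σ = 77.4 dB.

77.4 dB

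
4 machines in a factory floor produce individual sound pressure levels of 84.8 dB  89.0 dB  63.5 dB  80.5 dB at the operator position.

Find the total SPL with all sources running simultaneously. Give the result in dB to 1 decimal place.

Sum in the linear (power) domain: Σ 10^(Lᵢ/10) = 10^(84.8/10) + 10^(89.0/10) + 10^(63.5/10) + 10^(80.5/10) = 1.211e+09.
Back to dB: 10·log₁₀ Σ = 90.8 dB.

90.8 dB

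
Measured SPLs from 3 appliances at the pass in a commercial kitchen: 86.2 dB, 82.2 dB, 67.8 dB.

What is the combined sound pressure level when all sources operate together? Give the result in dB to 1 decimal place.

Σ 10^(Lᵢ/10) = 5.889e+08.
L_total = 10·log₁₀(5.889e+08) = 87.7 dB.

87.7 dB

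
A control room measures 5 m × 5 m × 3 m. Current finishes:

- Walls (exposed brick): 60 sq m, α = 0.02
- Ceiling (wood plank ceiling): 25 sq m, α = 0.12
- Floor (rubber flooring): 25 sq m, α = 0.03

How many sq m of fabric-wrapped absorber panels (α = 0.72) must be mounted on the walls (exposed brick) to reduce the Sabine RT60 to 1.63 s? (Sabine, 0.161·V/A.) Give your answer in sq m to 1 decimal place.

Total absorption A₁ = 60*0.02 + 25*0.12 + 25*0.03
  = 1.200 + 3.000 + 0.750 = 4.950 sq m sabins.
Required A₂ = 0.161·75/1.63 = 7.408 sabins.
ΔA needed = 7.408 − 4.950 = 2.458 sabins.
Net gain per sq m: Δα = 0.72 − 0.02 = 0.70.
Area = ΔA/Δα = 2.458/0.70 = 3.5 sq m.

3.5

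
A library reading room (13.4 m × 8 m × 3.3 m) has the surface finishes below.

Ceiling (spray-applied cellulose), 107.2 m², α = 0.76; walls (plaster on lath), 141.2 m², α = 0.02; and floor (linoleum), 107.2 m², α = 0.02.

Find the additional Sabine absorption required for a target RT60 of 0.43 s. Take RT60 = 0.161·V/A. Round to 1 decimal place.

Summing Sᵢαᵢ: 81.472 + 2.824 + 2.144 → A₁ = 86.440 sabins.
V = 353.76 m³. Required absorption A₂ = 0.161 × 353.76 / 0.43 = 132.454 sabins.
Additional absorption ΔA = 132.454 − 86.440 = 46.0 sabins.

46.0 sabins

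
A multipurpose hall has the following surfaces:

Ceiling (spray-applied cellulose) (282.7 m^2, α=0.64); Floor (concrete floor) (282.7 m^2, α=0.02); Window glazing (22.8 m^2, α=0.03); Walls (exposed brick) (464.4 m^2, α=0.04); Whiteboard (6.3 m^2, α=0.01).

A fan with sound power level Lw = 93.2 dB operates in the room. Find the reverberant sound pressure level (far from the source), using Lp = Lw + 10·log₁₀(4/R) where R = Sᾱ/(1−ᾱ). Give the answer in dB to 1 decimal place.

A = 205.905 sabins; S = 1058.9 m^2.
ᾱ = 205.905/1058.9 = 0.1945; R = Sᾱ/(1−ᾱ) = 205.905/(1−0.1945) = 255.624 m^2.
Lp = 93.2 + 10·log₁₀(4/255.624) = 93.2 + (-18.06) = 75.1 dB.

75.1 dB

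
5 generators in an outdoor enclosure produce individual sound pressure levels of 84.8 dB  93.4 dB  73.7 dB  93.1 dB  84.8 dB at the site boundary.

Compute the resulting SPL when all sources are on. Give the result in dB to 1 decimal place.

Σ 10^(Lᵢ/10) = 4.857e+09.
Combined level = 10 log₁₀(4.857e+09) = 96.9 dB.

96.9 dB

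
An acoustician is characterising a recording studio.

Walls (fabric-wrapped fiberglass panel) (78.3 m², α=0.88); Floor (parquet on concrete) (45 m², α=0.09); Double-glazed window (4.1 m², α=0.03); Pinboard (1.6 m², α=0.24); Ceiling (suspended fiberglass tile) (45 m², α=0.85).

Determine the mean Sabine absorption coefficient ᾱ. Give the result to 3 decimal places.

0.642

S = Σ Sᵢ = 78.3 + 45 + 4.1 + 1.6 + 45 = 174.0 m².
A = 78.3×0.88 + 45×0.09 + 4.1×0.03 + 1.6×0.24 + 45×0.85 = 111.711 sabins.
ᾱ = A/S = 0.642.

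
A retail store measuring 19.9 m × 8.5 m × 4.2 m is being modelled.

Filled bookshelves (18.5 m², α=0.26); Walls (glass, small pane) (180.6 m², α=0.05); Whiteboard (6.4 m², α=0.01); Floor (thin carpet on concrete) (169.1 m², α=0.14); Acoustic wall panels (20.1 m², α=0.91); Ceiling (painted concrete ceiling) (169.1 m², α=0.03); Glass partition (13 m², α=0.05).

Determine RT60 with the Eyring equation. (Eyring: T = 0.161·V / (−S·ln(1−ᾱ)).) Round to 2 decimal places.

Total surface area S = 18.5 + 180.6 + 6.4 + 169.1 + 20.1 + 169.1 + 13 = 576.8 m².
Σ(Sᵢαᵢ) = 18.5×0.26 + 180.6×0.05 + 6.4×0.01 + 169.1×0.14 + 20.1×0.91 + 169.1×0.03 + 13×0.05 = 61.592.
Mean coefficient ᾱ = A/S = 0.1068.
Eyring denominator: −S ln(1−ᾱ) = 65.147.
V = 19.9 × 8.5 × 4.2 = 710.43 m³.
T = 0.161·V/[−S·ln(1−ᾱ)] = 0.161·710.43/65.147 = 1.76 s.

1.76 s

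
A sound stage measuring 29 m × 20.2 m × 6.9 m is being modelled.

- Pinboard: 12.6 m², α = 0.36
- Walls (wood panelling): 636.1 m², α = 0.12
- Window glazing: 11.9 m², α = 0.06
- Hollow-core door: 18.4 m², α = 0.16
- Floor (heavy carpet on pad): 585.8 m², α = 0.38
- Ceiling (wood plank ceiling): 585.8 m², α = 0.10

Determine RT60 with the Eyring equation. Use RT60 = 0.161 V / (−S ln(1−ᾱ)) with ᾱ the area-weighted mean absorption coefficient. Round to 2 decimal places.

1.60 s

Total surface area S = 12.6 + 636.1 + 11.9 + 18.4 + 585.8 + 585.8 = 1850.6 m².
Absorption A = 12.6×0.36 + 636.1×0.12 + 11.9×0.06 + 18.4×0.16 + 585.8×0.38 + 585.8×0.10 = 365.710 sabins.
Mean coefficient ᾱ = A/S = 0.1976.
−S·ln(1−ᾱ) = −1850.6 × ln(1 − 0.1976) = 407.406.
V = 29 × 20.2 × 6.9 = 4042.02 m³.
RT60 = 0.161 × 4042.02 / 407.406 = 1.60 s.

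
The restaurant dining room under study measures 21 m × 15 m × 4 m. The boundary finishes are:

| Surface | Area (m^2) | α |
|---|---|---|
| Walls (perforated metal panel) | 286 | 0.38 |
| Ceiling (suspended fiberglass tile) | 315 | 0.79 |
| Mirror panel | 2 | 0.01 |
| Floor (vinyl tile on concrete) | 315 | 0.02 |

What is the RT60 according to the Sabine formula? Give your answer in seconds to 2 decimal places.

A = Σ Sᵢαᵢ = 286×0.38 + 315×0.79 + 2×0.01 + 315×0.02 = 363.850 sabins.
Room volume: 1260 m³.
RT60 = 0.161 · V / A = 0.161 × 1260 / 363.850 = 0.56 s.

0.56 seconds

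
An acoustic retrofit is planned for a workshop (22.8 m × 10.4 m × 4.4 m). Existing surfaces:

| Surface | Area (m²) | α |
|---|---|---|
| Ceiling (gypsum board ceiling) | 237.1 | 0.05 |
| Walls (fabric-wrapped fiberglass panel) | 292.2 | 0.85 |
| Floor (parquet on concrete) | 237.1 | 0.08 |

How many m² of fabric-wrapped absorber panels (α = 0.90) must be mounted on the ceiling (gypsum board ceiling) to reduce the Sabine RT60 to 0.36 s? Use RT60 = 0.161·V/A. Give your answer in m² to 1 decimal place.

220.5

Equivalent absorption area: A₁ = 237.1·0.05 + 292.2·0.85 + 237.1·0.08 = 279.193 m².
V = 1043.328 m³. Target absorption A₂ = 0.161 × 1043.328 / 0.36 = 466.599 sabins.
Absorption to add: 466.599 − 279.193 = 187.406 sabins.
Each m² of panel replacing the ceiling (gypsum board ceiling) adds (0.90 − 0.05) = 0.85 sabins.
Area = ΔA/Δα = 187.406/0.85 = 220.5 m².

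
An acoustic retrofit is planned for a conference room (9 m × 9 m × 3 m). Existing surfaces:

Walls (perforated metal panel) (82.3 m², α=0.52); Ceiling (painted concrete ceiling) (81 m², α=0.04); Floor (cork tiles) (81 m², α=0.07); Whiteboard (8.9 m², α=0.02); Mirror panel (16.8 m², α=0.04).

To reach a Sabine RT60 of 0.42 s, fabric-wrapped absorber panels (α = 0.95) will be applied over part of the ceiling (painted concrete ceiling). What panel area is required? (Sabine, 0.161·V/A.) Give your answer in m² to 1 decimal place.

44.6

Summing Sᵢαᵢ: 42.796 + 3.240 + 5.670 + 0.178 + 0.672 → A₁ = 52.556 sabins.
V = 243 m³. Target absorption A₂ = 0.161 × 243 / 0.42 = 93.150 sabins.
ΔA needed = 93.150 − 52.556 = 40.594 sabins.
Each m² of panel replacing the ceiling (painted concrete ceiling) adds (0.95 − 0.04) = 0.91 sabins.
Area = ΔA/Δα = 40.594/0.91 = 44.6 m².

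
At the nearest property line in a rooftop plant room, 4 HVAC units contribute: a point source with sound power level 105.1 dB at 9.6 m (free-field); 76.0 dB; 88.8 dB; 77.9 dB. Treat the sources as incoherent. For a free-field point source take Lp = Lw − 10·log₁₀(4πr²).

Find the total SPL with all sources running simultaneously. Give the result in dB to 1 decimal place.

89.5 dB

Source at 9.6 m: Lp = 105.1 − 10·log₁₀(4π·9.6²) = 105.1 − 10·log₁₀(1158.117) = 74.5 dB.
Converting to relative power and adding: 10^(74.5/10) + 10^(76.0/10) + 10^(88.8/10) + 10^(77.9/10) = 8.882e+08.
Combined level = 10 log₁₀(8.882e+08) = 89.5 dB.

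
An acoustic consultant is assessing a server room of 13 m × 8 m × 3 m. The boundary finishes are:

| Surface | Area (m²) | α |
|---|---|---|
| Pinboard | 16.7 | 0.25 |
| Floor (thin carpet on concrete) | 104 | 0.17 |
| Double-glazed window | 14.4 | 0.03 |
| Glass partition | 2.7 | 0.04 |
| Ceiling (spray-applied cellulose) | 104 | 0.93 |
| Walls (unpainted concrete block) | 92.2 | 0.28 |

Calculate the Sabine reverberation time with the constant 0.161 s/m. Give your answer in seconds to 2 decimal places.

0.35 sec

Total absorption A = 16.7·0.25 + 104·0.17 + 14.4·0.03 + 2.7·0.04 + 104·0.93 + 92.2·0.28
  = 4.175 + 17.680 + 0.432 + 0.108 + 96.720 + 25.816 = 144.931 m² sabins.
Volume V = 13 × 8 × 3 = 312 m³.
RT60 = 0.161 · V / A = 0.161 × 312 / 144.931 = 0.35 s.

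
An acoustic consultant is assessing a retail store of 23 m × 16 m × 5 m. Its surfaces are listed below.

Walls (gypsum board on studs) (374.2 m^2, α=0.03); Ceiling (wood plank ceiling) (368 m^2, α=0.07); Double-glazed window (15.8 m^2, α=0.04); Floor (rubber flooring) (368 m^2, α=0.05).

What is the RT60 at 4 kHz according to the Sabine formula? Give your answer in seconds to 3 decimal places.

5.288 sec

A = Σ Sᵢαᵢ = 374.2·0.03 + 368·0.07 + 15.8·0.04 + 368·0.05 = 56.018 sabins.
Volume V = 23 × 16 × 5 = 1840 m³.
T = 0.161 V/A = 0.161·1840/56.018 = 5.288 s.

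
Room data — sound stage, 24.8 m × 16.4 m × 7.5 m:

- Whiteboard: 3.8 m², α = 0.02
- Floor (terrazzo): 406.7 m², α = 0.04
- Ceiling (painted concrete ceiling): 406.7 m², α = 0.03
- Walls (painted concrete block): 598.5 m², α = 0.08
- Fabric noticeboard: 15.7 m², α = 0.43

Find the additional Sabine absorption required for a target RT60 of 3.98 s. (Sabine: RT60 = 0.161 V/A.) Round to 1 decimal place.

40.2 sabins

Equivalent absorption area: A₁ = 3.8*0.02 + 406.7*0.04 + 406.7*0.03 + 598.5*0.08 + 15.7*0.43 = 83.176 m².
V = 3050.4 m³. Required absorption A₂ = 0.161 × 3050.4 / 3.98 = 123.396 sabins.
Shortfall: 123.396 − 83.176 = 40.2 sabins.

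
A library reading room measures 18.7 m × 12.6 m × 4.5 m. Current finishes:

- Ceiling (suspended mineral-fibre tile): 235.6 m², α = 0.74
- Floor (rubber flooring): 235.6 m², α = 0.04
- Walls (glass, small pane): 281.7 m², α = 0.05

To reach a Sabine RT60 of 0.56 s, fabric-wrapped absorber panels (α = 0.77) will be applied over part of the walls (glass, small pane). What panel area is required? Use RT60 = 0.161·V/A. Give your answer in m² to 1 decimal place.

Total absorption A₁ = 235.6·0.74 + 235.6·0.04 + 281.7·0.05
  = 174.344 + 9.424 + 14.085 = 197.853 m² sabins.
Required A₂ = 0.161·1060.29/0.56 = 304.833 sabins.
ΔA needed = 304.833 − 197.853 = 106.980 sabins.
Net gain per m²: Δα = 0.77 − 0.05 = 0.72.
Area = ΔA/Δα = 106.980/0.72 = 148.6 m².

148.6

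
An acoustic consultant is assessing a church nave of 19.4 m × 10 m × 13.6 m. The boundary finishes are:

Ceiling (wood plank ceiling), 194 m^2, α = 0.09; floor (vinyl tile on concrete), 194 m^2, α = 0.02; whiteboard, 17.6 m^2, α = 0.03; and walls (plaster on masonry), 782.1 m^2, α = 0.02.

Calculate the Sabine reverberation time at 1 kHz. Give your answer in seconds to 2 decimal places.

Total absorption A = 194*0.09 + 194*0.02 + 17.6*0.03 + 782.1*0.02
  = 17.460 + 3.880 + 0.528 + 15.642 = 37.510 m^2 sabins.
V = 19.4·10·13.6 = 2638.4 m³.
Sabine: RT60 = 0.161 × 2638.4 / 37.510 = 11.32 s.

11.32 seconds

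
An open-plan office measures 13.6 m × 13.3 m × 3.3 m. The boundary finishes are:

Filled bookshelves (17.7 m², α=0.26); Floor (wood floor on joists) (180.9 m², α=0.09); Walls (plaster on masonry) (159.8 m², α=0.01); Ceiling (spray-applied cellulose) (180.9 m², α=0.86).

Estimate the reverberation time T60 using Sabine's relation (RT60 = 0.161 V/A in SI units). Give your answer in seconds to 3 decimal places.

Equivalent absorption area: A = 17.7*0.26 + 180.9*0.09 + 159.8*0.01 + 180.9*0.86 = 178.055 m².
V = 13.6·13.3·3.3 = 596.904 m³.
T = 0.161 V/A = 0.161·596.904/178.055 = 0.540 s.

0.540 s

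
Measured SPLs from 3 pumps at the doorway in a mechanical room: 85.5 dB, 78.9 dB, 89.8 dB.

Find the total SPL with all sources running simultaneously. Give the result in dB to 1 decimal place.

91.4 dB

Converting to relative power and adding: 10^(85.5/10) + 10^(78.9/10) + 10^(89.8/10) = 1.387e+09.
Back to dB: 10·log₁₀ Σ = 91.4 dB.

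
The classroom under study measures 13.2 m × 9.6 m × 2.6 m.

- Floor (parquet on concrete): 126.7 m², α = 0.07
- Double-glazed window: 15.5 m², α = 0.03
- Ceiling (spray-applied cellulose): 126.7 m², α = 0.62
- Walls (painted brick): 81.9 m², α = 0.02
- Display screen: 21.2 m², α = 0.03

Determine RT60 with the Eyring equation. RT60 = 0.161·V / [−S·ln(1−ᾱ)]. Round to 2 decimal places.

S = Σ Sᵢ = 372.0 m².
Σ(Sᵢαᵢ) = 126.7×0.07 + 15.5×0.03 + 126.7×0.62 + 81.9×0.02 + 21.2×0.03 = 90.162.
Mean coefficient ᾱ = A/S = 0.2424.
Eyring denominator: −S ln(1−ᾱ) = 103.267.
V = 13.2 × 9.6 × 2.6 = 329.472 m³.
RT60 = 0.161 × 329.472 / 103.267 = 0.51 s.

0.51 sec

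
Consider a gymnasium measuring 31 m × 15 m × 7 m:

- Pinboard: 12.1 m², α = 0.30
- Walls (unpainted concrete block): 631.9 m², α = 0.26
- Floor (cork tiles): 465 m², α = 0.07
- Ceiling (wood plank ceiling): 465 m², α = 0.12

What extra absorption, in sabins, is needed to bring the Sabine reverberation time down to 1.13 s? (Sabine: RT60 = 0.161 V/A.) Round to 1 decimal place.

Total absorption A₁ = 12.1*0.30 + 631.9*0.26 + 465*0.07 + 465*0.12
  = 3.630 + 164.294 + 32.550 + 55.800 = 256.274 m² sabins.
V = 3255 m³. Required absorption A₂ = 0.161 × 3255 / 1.13 = 463.765 sabins.
ΔA = A₂ − A₁ = 463.765 − 256.274 = 207.5 sabins.

207.5 sabins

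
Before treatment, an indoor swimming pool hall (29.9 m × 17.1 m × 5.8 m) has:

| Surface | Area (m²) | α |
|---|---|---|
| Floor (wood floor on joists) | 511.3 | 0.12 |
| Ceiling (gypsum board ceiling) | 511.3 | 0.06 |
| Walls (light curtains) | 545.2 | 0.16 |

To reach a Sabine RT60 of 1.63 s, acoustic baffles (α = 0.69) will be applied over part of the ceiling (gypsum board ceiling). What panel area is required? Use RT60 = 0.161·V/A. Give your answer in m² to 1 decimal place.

180.4

Total absorption A₁ = 511.3*0.12 + 511.3*0.06 + 545.2*0.16
  = 61.356 + 30.678 + 87.232 = 179.266 m² sabins.
Required A₂ = 0.161·2965.482/1.63 = 292.910 sabins.
Absorption to add: 292.910 − 179.266 = 113.644 sabins.
Net gain per m²: Δα = 0.69 − 0.06 = 0.63.
Area = ΔA/Δα = 113.644/0.63 = 180.4 m².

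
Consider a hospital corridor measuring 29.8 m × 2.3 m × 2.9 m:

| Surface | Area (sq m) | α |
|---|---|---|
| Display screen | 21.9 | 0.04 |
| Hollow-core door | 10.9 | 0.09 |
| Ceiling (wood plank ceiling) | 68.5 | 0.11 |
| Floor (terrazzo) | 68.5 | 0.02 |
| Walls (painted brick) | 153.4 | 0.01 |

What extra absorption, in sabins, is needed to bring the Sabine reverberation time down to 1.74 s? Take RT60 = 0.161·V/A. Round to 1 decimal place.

6.1 sabins

Equivalent absorption area: A₁ = 21.9·0.04 + 10.9·0.09 + 68.5·0.11 + 68.5·0.02 + 153.4·0.01 = 12.296 sq m.
V = 198.766 m³. Required absorption A₂ = 0.161 × 198.766 / 1.74 = 18.392 sabins.
Additional absorption ΔA = 18.392 − 12.296 = 6.1 sabins.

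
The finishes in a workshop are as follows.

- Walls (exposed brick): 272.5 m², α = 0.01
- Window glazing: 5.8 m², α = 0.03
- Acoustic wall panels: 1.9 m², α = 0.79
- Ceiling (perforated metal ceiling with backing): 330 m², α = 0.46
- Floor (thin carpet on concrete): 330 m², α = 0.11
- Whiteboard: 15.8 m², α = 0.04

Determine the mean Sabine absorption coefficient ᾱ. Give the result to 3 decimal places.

0.202

Total surface area S = 956.0 m².
A = 272.5×0.01 + 5.8×0.03 + 1.9×0.79 + 330×0.46 + 330×0.11 + 15.8×0.04 = 193.132 sabins.
ᾱ = A/S = 0.202.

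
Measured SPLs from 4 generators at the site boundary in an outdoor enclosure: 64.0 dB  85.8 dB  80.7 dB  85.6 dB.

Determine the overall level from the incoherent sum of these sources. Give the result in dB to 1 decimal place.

89.4 dB

Σ 10^(Lᵢ/10) = 8.633e+08.
Back to dB: 10·log₁₀ Σ = 89.4 dB.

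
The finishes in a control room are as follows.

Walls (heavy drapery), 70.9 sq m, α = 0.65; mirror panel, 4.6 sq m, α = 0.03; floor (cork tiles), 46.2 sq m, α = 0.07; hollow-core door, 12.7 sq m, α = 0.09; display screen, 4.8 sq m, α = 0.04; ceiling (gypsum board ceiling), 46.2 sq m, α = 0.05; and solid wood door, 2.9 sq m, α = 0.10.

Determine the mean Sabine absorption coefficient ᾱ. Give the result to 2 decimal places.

Total surface area S = 188.3 sq m.
Σ(Sᵢαᵢ) = 70.9×0.65 + 4.6×0.03 + 46.2×0.07 + 12.7×0.09 + 4.8×0.04 + 46.2×0.05 + 2.9×0.10 = 53.392.
ᾱ = 53.392 / 188.3 = 0.28.

0.28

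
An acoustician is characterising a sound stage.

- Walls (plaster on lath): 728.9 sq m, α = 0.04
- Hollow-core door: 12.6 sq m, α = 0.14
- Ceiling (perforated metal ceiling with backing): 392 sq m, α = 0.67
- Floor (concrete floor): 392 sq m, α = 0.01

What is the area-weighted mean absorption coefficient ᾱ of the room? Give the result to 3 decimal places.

0.195

S = Σ Sᵢ = 728.9 + 12.6 + 392 + 392 = 1525.5 sq m.
A = 728.9·0.04 + 12.6·0.14 + 392·0.67 + 392·0.01 = 297.480 sabins.
ᾱ = 297.480 / 1525.5 = 0.195.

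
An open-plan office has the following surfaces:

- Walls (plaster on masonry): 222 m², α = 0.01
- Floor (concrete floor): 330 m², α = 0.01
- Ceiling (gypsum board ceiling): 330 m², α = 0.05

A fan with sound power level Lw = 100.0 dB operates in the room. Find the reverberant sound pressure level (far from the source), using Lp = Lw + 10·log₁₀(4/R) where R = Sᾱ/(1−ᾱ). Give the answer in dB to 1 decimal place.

Σ(Sᵢαᵢ) = 222×0.01 + 330×0.01 + 330×0.05 = 22.020; total area S = 882.0 m².
ᾱ = 0.0250, so room constant R = A/(1−ᾱ) = 22.585 m².
Lp = Lw + 10 log₁₀(4/R) = 100.0 -7.52 = 92.5 dB.

92.5 dB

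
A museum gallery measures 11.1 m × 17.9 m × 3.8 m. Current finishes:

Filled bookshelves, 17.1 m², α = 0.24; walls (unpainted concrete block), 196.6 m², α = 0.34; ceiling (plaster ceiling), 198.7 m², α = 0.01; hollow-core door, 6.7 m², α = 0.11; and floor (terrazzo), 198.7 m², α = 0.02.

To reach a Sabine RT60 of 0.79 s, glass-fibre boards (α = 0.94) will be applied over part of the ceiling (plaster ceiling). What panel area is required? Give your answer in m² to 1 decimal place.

Total absorption A₁ = 17.1*0.24 + 196.6*0.34 + 198.7*0.01 + 6.7*0.11 + 198.7*0.02
  = 4.104 + 66.844 + 1.987 + 0.737 + 3.974 = 77.646 m² sabins.
V = 755.022 m³. Target absorption A₂ = 0.161 × 755.022 / 0.79 = 153.872 sabins.
Absorption to add: 153.872 − 77.646 = 76.226 sabins.
Net gain per m²: Δα = 0.94 − 0.01 = 0.93.
Panel area = 76.226 / 0.93 = 82.0 m².

82.0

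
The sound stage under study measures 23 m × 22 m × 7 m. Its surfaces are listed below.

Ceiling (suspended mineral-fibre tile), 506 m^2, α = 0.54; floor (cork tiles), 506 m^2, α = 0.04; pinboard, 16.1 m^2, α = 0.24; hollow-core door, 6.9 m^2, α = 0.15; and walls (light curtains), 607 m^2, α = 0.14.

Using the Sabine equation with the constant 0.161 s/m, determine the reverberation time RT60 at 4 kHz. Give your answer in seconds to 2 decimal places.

Total absorption A = 506×0.54 + 506×0.04 + 16.1×0.24 + 6.9×0.15 + 607×0.14
  = 273.240 + 20.240 + 3.864 + 1.035 + 84.980 = 383.359 m^2 sabins.
V = 23·22·7 = 3542 m³.
RT60 = 0.161 · V / A = 0.161 × 3542 / 383.359 = 1.49 s.

1.49 s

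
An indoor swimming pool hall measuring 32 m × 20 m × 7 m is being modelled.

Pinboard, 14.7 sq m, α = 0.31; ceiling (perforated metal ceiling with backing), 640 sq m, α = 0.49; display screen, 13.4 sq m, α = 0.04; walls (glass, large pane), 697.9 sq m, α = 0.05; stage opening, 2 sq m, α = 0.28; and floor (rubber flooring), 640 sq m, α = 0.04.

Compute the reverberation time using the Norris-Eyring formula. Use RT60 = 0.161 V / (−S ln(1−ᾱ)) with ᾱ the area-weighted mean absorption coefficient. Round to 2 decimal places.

1.71 s

S = Σ Sᵢ = 2008.0 sq m.
Absorption A = 14.7×0.31 + 640×0.49 + 13.4×0.04 + 697.9×0.05 + 2×0.28 + 640×0.04 = 379.748 sabins.
Mean coefficient ᾱ = A/S = 0.1891.
Eyring denominator: −S ln(1−ᾱ) = 420.898.
V = 32 × 20 × 7 = 4480 m³.
RT60 = 0.161 × 4480 / 420.898 = 1.71 s.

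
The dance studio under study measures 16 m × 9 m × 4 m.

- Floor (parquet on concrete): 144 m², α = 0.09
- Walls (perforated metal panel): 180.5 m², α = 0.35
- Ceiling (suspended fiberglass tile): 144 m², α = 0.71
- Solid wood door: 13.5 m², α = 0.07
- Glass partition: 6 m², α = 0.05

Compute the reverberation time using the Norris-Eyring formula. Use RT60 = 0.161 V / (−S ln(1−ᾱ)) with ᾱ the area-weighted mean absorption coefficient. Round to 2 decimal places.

Total surface area S = 144 + 180.5 + 144 + 13.5 + 6 = 488.0 m².
Absorption A = 144·0.09 + 180.5·0.35 + 144·0.71 + 13.5·0.07 + 6·0.05 = 179.620 sabins.
ᾱ = 179.620 / 488.0 = 0.3681.
Eyring denominator: −S ln(1−ᾱ) = 224.004.
V = 16 × 9 × 4 = 576 m³.
RT60 = 0.161 × 576 / 224.004 = 0.41 s.

0.41 s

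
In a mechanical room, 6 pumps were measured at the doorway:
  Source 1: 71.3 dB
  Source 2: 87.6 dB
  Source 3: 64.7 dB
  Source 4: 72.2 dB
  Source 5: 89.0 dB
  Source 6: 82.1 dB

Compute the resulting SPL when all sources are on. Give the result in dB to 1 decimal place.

Σ 10^(Lᵢ/10) = 1.565e+09.
Combined level = 10 log₁₀(1.565e+09) = 91.9 dB.

91.9 dB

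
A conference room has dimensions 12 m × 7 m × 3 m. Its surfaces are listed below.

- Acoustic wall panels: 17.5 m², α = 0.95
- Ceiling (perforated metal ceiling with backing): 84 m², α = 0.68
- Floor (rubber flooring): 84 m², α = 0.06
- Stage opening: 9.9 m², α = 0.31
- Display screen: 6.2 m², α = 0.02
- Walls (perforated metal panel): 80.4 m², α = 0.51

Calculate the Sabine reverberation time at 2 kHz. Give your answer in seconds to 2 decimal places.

0.33 seconds

Total absorption A = 17.5×0.95 + 84×0.68 + 84×0.06 + 9.9×0.31 + 6.2×0.02 + 80.4×0.51
  = 16.625 + 57.120 + 5.040 + 3.069 + 0.124 + 41.004 = 122.982 m² sabins.
Room volume: 252 m³.
T = 0.161 V/A = 0.161·252/122.982 = 0.33 s.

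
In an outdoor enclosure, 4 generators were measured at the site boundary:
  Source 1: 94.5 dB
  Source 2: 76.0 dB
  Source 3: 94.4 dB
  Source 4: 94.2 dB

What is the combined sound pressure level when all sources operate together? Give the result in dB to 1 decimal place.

99.2 dB

Σ 10^(Lᵢ/10) = 8.243e+09.
Back to dB: 10·log₁₀ Σ = 99.2 dB.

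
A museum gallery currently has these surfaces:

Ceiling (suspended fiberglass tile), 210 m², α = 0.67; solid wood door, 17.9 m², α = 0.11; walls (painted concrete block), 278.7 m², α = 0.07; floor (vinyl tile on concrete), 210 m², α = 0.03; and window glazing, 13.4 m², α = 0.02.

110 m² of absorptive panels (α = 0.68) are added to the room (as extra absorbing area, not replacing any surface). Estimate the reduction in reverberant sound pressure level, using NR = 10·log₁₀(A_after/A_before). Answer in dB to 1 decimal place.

Summing Sᵢαᵢ: 140.700 + 1.969 + 19.509 + 6.300 + 0.268 → A_before = 168.746 sabins.
Added absorption = 110 × 0.68 = 74.800 sabins.
A_after = 168.746 + 74.800 = 243.546 sabins.
Reduction = 10 log₁₀(A_after/A_before) = 10 log₁₀(1.4433) = 1.6 dB.

1.6 dB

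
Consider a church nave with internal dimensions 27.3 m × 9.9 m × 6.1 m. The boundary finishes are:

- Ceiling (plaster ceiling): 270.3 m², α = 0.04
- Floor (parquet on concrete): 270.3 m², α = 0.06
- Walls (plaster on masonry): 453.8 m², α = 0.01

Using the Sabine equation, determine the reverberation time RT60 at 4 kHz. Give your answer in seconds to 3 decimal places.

Equivalent absorption area: A = 270.3·0.04 + 270.3·0.06 + 453.8·0.01 = 31.568 m².
Room volume: 1648.647 m³.
T = 0.161 V/A = 0.161·1648.647/31.568 = 8.408 s.

8.408 seconds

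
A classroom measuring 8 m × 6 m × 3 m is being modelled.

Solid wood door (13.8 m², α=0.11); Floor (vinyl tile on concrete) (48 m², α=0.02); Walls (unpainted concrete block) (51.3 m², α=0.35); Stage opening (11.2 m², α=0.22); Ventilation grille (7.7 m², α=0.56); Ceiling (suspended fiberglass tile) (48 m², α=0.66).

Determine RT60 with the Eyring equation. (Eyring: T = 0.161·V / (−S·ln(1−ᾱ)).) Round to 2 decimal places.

S = Σ Sᵢ = 180.0 m².
Σ(Sᵢαᵢ) = 13.8×0.11 + 48×0.02 + 51.3×0.35 + 11.2×0.22 + 7.7×0.56 + 48×0.66 = 58.889.
Mean coefficient ᾱ = A/S = 0.3272.
−S·ln(1−ᾱ) = −180.0 × ln(1 − 0.3272) = 71.335.
V = 8 × 6 × 3 = 144 m³.
T = 0.161·V/[−S·ln(1−ᾱ)] = 0.161·144/71.335 = 0.33 s.

0.33 s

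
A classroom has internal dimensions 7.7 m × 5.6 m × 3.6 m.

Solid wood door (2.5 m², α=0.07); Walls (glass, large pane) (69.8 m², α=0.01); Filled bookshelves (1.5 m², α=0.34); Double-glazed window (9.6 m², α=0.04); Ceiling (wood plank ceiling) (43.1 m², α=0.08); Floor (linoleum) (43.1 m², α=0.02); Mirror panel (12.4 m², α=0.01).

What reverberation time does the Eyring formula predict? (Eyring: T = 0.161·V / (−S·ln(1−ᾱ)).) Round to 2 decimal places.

3.96 sec

Total surface area S = 2.5 + 69.8 + 1.5 + 9.6 + 43.1 + 43.1 + 12.4 = 182.0 m².
Absorption A = 2.5·0.07 + 69.8·0.01 + 1.5·0.34 + 9.6·0.04 + 43.1·0.08 + 43.1·0.02 + 12.4·0.01 = 6.201 sabins.
ᾱ = 6.201 / 182.0 = 0.0341.
−S·ln(1−ᾱ) = −182.0 × ln(1 − 0.0341) = 6.314.
V = 7.7 × 5.6 × 3.6 = 155.232 m³.
T = 0.161·V/[−S·ln(1−ᾱ)] = 0.161·155.232/6.314 = 3.96 s.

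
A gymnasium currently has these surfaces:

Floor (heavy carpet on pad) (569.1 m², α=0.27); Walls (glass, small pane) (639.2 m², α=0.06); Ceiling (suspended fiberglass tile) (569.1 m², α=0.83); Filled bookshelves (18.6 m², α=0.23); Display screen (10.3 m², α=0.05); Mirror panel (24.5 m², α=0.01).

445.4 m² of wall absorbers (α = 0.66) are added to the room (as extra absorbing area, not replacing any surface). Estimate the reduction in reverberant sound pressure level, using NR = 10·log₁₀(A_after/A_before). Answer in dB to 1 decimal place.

Equivalent absorption area: A_before = 569.1·0.27 + 639.2·0.06 + 569.1·0.83 + 18.6·0.23 + 10.3·0.05 + 24.5·0.01 = 669.400 m².
Treatment contributes 445.4·0.66 = 293.964 sabins.
New total A_after = 963.364 sabins.
NR = 10·log₁₀(963.364/669.400) = 1.6 dB.

1.6 dB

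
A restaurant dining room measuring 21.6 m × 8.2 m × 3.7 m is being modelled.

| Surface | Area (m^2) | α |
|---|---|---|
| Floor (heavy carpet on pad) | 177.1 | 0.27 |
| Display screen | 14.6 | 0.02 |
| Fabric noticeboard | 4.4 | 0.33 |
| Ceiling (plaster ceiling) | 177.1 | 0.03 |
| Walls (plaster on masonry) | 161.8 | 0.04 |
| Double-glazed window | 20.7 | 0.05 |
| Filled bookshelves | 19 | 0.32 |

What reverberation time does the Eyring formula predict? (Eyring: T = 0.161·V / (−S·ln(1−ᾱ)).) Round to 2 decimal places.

1.45 s

S = Σ Sᵢ = 574.7 m^2.
Σ(Sᵢαᵢ) = 177.1·0.27 + 14.6·0.02 + 4.4·0.33 + 177.1·0.03 + 161.8·0.04 + 20.7·0.05 + 19·0.32 = 68.461.
ᾱ = 68.461 / 574.7 = 0.1191.
−S·ln(1−ᾱ) = −574.7 × ln(1 − 0.1191) = 72.878.
V = 21.6 × 8.2 × 3.7 = 655.344 m³.
T = 0.161·V/[−S·ln(1−ᾱ)] = 0.161·655.344/72.878 = 1.45 s.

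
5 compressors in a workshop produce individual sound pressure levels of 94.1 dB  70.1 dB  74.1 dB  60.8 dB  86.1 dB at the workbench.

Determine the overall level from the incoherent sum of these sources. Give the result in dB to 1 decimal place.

Sum in the linear (power) domain: Σ 10^(Lᵢ/10) = 10^(94.1/10) + 10^(70.1/10) + 10^(74.1/10) + 10^(60.8/10) + 10^(86.1/10) = 3.015e+09.
Combined level = 10 log₁₀(3.015e+09) = 94.8 dB.

94.8 dB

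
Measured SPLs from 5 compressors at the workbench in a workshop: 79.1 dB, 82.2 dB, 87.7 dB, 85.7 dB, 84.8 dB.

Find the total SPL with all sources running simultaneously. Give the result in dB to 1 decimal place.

Converting to relative power and adding: 10^(79.1/10) + 10^(82.2/10) + 10^(87.7/10) + 10^(85.7/10) + 10^(84.8/10) = 1.51e+09.
Combined level = 10 log₁₀(1.51e+09) = 91.8 dB.

91.8 dB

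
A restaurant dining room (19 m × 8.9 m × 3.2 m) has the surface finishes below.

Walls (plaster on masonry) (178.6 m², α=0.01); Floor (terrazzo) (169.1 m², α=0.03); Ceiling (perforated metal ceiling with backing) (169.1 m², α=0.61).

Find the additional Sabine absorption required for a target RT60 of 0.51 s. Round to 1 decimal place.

Summing Sᵢαᵢ: 1.786 + 5.073 + 103.151 → A₁ = 110.010 sabins.
V = 541.12 m³. Required absorption A₂ = 0.161 × 541.12 / 0.51 = 170.824 sabins.
ΔA = A₂ − A₁ = 170.824 − 110.010 = 60.8 sabins.

60.8 sabins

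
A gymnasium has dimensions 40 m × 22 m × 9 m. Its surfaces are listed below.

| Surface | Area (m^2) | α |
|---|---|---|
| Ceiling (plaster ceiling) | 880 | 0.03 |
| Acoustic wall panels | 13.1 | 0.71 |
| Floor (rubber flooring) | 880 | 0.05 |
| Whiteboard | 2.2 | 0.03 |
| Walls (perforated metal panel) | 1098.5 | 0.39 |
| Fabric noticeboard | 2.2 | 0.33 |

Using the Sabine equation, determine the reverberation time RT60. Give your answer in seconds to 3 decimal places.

Total absorption A = 880*0.03 + 13.1*0.71 + 880*0.05 + 2.2*0.03 + 1098.5*0.39 + 2.2*0.33
  = 26.400 + 9.301 + 44.000 + 0.066 + 428.415 + 0.726 = 508.908 m^2 sabins.
V = 40·22·9 = 7920 m³.
RT60 = 0.161 · V / A = 0.161 × 7920 / 508.908 = 2.506 s.

2.506 sec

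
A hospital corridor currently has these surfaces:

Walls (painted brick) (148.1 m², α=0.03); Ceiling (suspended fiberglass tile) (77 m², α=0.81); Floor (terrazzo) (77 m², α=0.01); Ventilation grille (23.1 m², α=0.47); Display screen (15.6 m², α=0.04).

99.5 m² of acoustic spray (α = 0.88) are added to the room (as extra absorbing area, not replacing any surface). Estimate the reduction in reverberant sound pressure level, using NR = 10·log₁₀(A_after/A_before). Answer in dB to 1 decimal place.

3.2 dB

Equivalent absorption area: A_before = 148.1·0.03 + 77·0.81 + 77·0.01 + 23.1·0.47 + 15.6·0.04 = 79.064 m².
Treatment contributes 99.5·0.88 = 87.560 sabins.
New total A_after = 166.624 sabins.
Reduction = 10 log₁₀(A_after/A_before) = 10 log₁₀(2.1075) = 3.2 dB.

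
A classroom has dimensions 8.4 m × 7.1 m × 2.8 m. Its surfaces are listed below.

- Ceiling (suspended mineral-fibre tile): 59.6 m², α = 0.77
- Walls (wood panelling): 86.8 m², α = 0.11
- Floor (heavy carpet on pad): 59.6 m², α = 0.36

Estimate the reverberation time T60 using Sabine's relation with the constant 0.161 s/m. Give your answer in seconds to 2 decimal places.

Total absorption A = 59.6·0.77 + 86.8·0.11 + 59.6·0.36
  = 45.892 + 9.548 + 21.456 = 76.896 m² sabins.
Volume V = 8.4 × 7.1 × 2.8 = 166.992 m³.
RT60 = 0.161 · V / A = 0.161 × 166.992 / 76.896 = 0.35 s.

0.35 seconds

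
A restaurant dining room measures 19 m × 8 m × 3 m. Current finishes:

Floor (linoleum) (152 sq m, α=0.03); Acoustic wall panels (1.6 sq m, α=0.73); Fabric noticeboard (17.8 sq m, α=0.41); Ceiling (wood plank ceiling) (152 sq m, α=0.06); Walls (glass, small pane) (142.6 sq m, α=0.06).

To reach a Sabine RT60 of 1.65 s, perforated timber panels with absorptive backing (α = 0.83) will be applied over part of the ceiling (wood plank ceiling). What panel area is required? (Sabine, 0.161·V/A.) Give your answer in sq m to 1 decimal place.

17.9

Summing Sᵢαᵢ: 4.560 + 1.168 + 7.298 + 9.120 + 8.556 → A₁ = 30.702 sabins.
V = 456 m³. Target absorption A₂ = 0.161 × 456 / 1.65 = 44.495 sabins.
Absorption to add: 44.495 − 30.702 = 13.793 sabins.
Each sq m of panel replacing the ceiling (wood plank ceiling) adds (0.83 − 0.06) = 0.77 sabins.
Panel area = 13.793 / 0.77 = 17.9 sq m.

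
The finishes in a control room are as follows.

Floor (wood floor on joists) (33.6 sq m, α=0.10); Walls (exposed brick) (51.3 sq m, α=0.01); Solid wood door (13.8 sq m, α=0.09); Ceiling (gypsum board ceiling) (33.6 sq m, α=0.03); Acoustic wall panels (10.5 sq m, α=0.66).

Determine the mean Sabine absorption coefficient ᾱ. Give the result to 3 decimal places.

Total surface area S = 142.8 sq m.
A = 33.6*0.10 + 51.3*0.01 + 13.8*0.09 + 33.6*0.03 + 10.5*0.66 = 13.053 sabins.
ᾱ = 13.053 / 142.8 = 0.091.

0.091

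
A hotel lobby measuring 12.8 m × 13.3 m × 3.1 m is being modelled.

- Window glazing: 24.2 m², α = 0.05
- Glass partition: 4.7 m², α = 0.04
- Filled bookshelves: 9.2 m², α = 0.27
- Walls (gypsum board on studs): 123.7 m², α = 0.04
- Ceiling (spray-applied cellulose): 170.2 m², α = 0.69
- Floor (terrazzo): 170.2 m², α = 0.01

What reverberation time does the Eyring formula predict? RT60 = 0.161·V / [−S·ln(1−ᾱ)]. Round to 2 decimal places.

Total surface area S = 24.2 + 4.7 + 9.2 + 123.7 + 170.2 + 170.2 = 502.2 m².
Σ(Sᵢαᵢ) = 24.2×0.05 + 4.7×0.04 + 9.2×0.27 + 123.7×0.04 + 170.2×0.69 + 170.2×0.01 = 127.970.
Mean coefficient ᾱ = A/S = 0.2548.
−S·ln(1−ᾱ) = −502.2 × ln(1 − 0.2548) = 147.698.
V = 12.8 × 13.3 × 3.1 = 527.744 m³.
RT60 = 0.161 × 527.744 / 147.698 = 0.58 s.

0.58 s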